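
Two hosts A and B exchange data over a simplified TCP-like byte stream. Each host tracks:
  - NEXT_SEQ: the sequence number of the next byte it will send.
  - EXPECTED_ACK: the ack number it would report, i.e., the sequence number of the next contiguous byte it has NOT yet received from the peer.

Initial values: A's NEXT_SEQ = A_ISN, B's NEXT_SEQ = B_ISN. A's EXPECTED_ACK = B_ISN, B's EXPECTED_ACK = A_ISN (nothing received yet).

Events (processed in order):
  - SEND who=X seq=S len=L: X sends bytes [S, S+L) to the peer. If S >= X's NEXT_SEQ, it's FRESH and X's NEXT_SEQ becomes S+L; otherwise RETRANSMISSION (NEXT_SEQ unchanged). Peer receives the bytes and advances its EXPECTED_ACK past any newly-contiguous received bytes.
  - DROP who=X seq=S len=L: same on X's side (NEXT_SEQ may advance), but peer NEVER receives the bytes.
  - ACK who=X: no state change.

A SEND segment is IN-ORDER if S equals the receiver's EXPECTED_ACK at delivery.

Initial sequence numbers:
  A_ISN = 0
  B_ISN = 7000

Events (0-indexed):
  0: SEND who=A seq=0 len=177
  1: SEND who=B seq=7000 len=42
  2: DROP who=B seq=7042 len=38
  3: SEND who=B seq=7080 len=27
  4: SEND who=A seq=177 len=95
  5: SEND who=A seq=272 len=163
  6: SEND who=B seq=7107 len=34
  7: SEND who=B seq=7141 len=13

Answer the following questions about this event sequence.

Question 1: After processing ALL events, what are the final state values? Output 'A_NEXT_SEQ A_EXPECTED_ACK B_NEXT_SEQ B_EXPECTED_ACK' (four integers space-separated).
Answer: 435 7042 7154 435

Derivation:
After event 0: A_seq=177 A_ack=7000 B_seq=7000 B_ack=177
After event 1: A_seq=177 A_ack=7042 B_seq=7042 B_ack=177
After event 2: A_seq=177 A_ack=7042 B_seq=7080 B_ack=177
After event 3: A_seq=177 A_ack=7042 B_seq=7107 B_ack=177
After event 4: A_seq=272 A_ack=7042 B_seq=7107 B_ack=272
After event 5: A_seq=435 A_ack=7042 B_seq=7107 B_ack=435
After event 6: A_seq=435 A_ack=7042 B_seq=7141 B_ack=435
After event 7: A_seq=435 A_ack=7042 B_seq=7154 B_ack=435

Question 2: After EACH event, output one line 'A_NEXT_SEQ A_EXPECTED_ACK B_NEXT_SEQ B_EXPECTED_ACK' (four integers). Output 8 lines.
177 7000 7000 177
177 7042 7042 177
177 7042 7080 177
177 7042 7107 177
272 7042 7107 272
435 7042 7107 435
435 7042 7141 435
435 7042 7154 435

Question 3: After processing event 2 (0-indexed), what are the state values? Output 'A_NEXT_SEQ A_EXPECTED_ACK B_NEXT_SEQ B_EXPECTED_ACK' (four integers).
After event 0: A_seq=177 A_ack=7000 B_seq=7000 B_ack=177
After event 1: A_seq=177 A_ack=7042 B_seq=7042 B_ack=177
After event 2: A_seq=177 A_ack=7042 B_seq=7080 B_ack=177

177 7042 7080 177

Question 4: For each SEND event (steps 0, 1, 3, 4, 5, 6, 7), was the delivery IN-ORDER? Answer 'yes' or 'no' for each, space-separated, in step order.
Step 0: SEND seq=0 -> in-order
Step 1: SEND seq=7000 -> in-order
Step 3: SEND seq=7080 -> out-of-order
Step 4: SEND seq=177 -> in-order
Step 5: SEND seq=272 -> in-order
Step 6: SEND seq=7107 -> out-of-order
Step 7: SEND seq=7141 -> out-of-order

Answer: yes yes no yes yes no no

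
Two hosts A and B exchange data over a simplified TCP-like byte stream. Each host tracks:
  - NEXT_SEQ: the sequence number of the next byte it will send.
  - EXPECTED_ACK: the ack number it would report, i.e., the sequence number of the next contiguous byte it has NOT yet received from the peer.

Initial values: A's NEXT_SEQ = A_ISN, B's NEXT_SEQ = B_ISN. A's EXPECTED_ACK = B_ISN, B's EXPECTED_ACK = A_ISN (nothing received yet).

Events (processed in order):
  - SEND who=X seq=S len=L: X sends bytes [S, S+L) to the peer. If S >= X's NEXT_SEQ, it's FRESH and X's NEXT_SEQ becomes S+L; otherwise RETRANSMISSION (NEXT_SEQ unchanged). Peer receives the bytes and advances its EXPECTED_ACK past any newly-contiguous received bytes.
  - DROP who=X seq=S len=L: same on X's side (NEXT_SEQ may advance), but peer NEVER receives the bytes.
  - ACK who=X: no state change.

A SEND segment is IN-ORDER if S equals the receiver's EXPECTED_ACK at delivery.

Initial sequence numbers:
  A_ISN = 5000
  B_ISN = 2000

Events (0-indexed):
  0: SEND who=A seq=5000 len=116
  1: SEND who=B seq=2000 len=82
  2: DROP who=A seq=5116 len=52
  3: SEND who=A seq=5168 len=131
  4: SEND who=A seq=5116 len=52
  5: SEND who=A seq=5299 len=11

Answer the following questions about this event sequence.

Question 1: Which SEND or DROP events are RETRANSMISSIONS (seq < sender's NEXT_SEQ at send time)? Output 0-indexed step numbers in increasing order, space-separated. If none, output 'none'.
Step 0: SEND seq=5000 -> fresh
Step 1: SEND seq=2000 -> fresh
Step 2: DROP seq=5116 -> fresh
Step 3: SEND seq=5168 -> fresh
Step 4: SEND seq=5116 -> retransmit
Step 5: SEND seq=5299 -> fresh

Answer: 4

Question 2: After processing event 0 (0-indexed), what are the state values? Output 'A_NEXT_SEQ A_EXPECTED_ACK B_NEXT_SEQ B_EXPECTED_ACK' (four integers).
After event 0: A_seq=5116 A_ack=2000 B_seq=2000 B_ack=5116

5116 2000 2000 5116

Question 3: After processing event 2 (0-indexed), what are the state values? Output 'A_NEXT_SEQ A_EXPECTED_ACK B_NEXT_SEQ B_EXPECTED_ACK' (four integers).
After event 0: A_seq=5116 A_ack=2000 B_seq=2000 B_ack=5116
After event 1: A_seq=5116 A_ack=2082 B_seq=2082 B_ack=5116
After event 2: A_seq=5168 A_ack=2082 B_seq=2082 B_ack=5116

5168 2082 2082 5116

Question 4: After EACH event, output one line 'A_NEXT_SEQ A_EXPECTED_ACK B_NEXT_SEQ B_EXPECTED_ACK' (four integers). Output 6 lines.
5116 2000 2000 5116
5116 2082 2082 5116
5168 2082 2082 5116
5299 2082 2082 5116
5299 2082 2082 5299
5310 2082 2082 5310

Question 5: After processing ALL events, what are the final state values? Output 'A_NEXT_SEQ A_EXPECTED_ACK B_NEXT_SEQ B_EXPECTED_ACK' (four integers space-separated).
Answer: 5310 2082 2082 5310

Derivation:
After event 0: A_seq=5116 A_ack=2000 B_seq=2000 B_ack=5116
After event 1: A_seq=5116 A_ack=2082 B_seq=2082 B_ack=5116
After event 2: A_seq=5168 A_ack=2082 B_seq=2082 B_ack=5116
After event 3: A_seq=5299 A_ack=2082 B_seq=2082 B_ack=5116
After event 4: A_seq=5299 A_ack=2082 B_seq=2082 B_ack=5299
After event 5: A_seq=5310 A_ack=2082 B_seq=2082 B_ack=5310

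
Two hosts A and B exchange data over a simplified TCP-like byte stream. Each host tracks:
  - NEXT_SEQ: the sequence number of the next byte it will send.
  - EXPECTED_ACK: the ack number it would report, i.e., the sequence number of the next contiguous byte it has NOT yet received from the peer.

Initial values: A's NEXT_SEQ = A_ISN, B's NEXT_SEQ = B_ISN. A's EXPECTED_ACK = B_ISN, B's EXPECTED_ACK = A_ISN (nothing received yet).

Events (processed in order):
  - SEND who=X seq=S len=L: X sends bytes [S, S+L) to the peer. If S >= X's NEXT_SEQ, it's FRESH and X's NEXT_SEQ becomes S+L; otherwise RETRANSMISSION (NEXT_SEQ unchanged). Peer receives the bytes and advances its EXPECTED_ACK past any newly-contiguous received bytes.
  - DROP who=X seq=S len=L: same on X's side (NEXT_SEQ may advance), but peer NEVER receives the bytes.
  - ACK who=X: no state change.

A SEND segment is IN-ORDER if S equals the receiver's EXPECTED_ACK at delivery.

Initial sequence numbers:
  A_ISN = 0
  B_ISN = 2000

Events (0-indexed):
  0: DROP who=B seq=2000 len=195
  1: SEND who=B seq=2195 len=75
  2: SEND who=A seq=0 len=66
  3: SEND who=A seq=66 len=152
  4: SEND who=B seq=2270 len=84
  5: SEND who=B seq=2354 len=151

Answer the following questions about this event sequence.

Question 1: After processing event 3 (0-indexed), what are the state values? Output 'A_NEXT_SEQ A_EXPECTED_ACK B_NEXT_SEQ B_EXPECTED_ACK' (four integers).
After event 0: A_seq=0 A_ack=2000 B_seq=2195 B_ack=0
After event 1: A_seq=0 A_ack=2000 B_seq=2270 B_ack=0
After event 2: A_seq=66 A_ack=2000 B_seq=2270 B_ack=66
After event 3: A_seq=218 A_ack=2000 B_seq=2270 B_ack=218

218 2000 2270 218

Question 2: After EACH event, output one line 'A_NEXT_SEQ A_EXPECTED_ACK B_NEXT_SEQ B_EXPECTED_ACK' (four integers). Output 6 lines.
0 2000 2195 0
0 2000 2270 0
66 2000 2270 66
218 2000 2270 218
218 2000 2354 218
218 2000 2505 218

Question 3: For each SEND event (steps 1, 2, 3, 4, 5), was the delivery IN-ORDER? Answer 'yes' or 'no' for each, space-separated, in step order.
Step 1: SEND seq=2195 -> out-of-order
Step 2: SEND seq=0 -> in-order
Step 3: SEND seq=66 -> in-order
Step 4: SEND seq=2270 -> out-of-order
Step 5: SEND seq=2354 -> out-of-order

Answer: no yes yes no no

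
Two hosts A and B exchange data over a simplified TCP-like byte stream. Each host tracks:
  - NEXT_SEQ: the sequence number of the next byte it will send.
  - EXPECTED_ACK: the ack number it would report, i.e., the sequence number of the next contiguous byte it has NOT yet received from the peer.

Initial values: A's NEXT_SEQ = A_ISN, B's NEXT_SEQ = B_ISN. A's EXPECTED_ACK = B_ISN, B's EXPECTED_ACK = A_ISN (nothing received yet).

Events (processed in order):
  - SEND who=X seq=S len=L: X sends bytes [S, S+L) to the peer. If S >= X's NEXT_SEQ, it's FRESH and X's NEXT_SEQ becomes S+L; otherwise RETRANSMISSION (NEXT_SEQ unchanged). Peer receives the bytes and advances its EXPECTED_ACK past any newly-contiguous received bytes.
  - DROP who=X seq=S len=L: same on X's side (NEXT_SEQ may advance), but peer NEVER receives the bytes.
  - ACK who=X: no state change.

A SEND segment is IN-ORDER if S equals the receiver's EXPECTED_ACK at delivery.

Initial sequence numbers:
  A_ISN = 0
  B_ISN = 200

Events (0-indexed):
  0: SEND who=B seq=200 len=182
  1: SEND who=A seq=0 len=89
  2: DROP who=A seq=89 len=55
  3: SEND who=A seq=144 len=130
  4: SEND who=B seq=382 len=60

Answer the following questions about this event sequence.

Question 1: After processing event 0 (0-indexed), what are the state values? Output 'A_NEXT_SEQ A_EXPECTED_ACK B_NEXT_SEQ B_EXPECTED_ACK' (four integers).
After event 0: A_seq=0 A_ack=382 B_seq=382 B_ack=0

0 382 382 0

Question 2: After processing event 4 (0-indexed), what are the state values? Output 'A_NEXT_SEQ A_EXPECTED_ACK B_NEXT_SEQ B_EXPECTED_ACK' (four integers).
After event 0: A_seq=0 A_ack=382 B_seq=382 B_ack=0
After event 1: A_seq=89 A_ack=382 B_seq=382 B_ack=89
After event 2: A_seq=144 A_ack=382 B_seq=382 B_ack=89
After event 3: A_seq=274 A_ack=382 B_seq=382 B_ack=89
After event 4: A_seq=274 A_ack=442 B_seq=442 B_ack=89

274 442 442 89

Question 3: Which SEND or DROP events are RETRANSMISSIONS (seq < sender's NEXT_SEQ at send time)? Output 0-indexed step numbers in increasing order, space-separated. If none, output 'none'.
Answer: none

Derivation:
Step 0: SEND seq=200 -> fresh
Step 1: SEND seq=0 -> fresh
Step 2: DROP seq=89 -> fresh
Step 3: SEND seq=144 -> fresh
Step 4: SEND seq=382 -> fresh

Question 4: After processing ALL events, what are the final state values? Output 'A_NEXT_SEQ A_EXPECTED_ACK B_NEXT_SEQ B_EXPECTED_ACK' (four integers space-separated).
After event 0: A_seq=0 A_ack=382 B_seq=382 B_ack=0
After event 1: A_seq=89 A_ack=382 B_seq=382 B_ack=89
After event 2: A_seq=144 A_ack=382 B_seq=382 B_ack=89
After event 3: A_seq=274 A_ack=382 B_seq=382 B_ack=89
After event 4: A_seq=274 A_ack=442 B_seq=442 B_ack=89

Answer: 274 442 442 89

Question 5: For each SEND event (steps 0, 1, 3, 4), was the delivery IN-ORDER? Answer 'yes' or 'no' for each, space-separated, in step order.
Step 0: SEND seq=200 -> in-order
Step 1: SEND seq=0 -> in-order
Step 3: SEND seq=144 -> out-of-order
Step 4: SEND seq=382 -> in-order

Answer: yes yes no yes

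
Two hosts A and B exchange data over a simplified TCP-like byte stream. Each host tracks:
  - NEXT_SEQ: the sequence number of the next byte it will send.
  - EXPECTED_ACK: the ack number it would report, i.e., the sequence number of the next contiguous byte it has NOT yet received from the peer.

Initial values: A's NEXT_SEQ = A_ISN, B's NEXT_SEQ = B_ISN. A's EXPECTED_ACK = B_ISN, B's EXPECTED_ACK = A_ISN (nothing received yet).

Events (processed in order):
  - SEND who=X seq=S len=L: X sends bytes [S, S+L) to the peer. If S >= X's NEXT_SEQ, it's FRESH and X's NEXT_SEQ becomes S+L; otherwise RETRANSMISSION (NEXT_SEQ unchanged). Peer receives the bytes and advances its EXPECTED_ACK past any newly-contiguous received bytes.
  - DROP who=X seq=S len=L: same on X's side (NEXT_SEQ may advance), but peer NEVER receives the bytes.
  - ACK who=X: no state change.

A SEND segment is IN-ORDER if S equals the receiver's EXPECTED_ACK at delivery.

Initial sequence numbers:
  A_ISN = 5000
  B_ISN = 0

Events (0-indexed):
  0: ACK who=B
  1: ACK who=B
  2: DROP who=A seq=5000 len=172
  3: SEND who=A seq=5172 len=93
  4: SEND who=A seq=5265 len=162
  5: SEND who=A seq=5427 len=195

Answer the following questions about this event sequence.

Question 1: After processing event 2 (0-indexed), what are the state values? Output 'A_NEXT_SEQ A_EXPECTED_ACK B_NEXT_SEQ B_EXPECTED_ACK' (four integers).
After event 0: A_seq=5000 A_ack=0 B_seq=0 B_ack=5000
After event 1: A_seq=5000 A_ack=0 B_seq=0 B_ack=5000
After event 2: A_seq=5172 A_ack=0 B_seq=0 B_ack=5000

5172 0 0 5000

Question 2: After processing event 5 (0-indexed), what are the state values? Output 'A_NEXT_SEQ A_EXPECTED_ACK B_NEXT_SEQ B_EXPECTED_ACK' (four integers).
After event 0: A_seq=5000 A_ack=0 B_seq=0 B_ack=5000
After event 1: A_seq=5000 A_ack=0 B_seq=0 B_ack=5000
After event 2: A_seq=5172 A_ack=0 B_seq=0 B_ack=5000
After event 3: A_seq=5265 A_ack=0 B_seq=0 B_ack=5000
After event 4: A_seq=5427 A_ack=0 B_seq=0 B_ack=5000
After event 5: A_seq=5622 A_ack=0 B_seq=0 B_ack=5000

5622 0 0 5000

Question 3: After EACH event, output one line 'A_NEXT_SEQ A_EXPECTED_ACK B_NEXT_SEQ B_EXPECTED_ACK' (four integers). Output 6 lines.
5000 0 0 5000
5000 0 0 5000
5172 0 0 5000
5265 0 0 5000
5427 0 0 5000
5622 0 0 5000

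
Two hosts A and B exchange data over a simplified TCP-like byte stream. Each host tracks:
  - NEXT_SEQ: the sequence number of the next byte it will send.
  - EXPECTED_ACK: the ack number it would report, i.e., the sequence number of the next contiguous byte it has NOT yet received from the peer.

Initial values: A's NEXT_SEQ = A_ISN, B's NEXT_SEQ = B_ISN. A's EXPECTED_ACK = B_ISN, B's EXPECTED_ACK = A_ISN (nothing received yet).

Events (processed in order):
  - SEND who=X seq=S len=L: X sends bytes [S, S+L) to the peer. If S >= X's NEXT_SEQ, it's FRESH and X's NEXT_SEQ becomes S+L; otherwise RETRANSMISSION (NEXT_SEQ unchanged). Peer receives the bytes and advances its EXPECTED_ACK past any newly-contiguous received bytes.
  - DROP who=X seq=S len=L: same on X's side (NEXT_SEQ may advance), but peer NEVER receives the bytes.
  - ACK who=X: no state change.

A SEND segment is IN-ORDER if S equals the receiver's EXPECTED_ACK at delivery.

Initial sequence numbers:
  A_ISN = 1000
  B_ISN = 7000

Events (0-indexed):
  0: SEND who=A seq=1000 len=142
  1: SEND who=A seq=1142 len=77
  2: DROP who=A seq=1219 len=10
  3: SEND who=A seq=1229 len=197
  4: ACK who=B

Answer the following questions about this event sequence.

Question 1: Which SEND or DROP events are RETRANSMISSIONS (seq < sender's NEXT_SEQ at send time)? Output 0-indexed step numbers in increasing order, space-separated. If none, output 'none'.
Step 0: SEND seq=1000 -> fresh
Step 1: SEND seq=1142 -> fresh
Step 2: DROP seq=1219 -> fresh
Step 3: SEND seq=1229 -> fresh

Answer: none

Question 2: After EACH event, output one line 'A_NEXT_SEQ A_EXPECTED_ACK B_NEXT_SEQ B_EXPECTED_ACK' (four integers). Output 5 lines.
1142 7000 7000 1142
1219 7000 7000 1219
1229 7000 7000 1219
1426 7000 7000 1219
1426 7000 7000 1219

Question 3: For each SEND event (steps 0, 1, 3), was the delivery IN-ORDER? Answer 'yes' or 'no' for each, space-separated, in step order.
Answer: yes yes no

Derivation:
Step 0: SEND seq=1000 -> in-order
Step 1: SEND seq=1142 -> in-order
Step 3: SEND seq=1229 -> out-of-order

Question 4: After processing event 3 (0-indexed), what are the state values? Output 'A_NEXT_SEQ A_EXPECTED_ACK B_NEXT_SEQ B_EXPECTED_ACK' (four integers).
After event 0: A_seq=1142 A_ack=7000 B_seq=7000 B_ack=1142
After event 1: A_seq=1219 A_ack=7000 B_seq=7000 B_ack=1219
After event 2: A_seq=1229 A_ack=7000 B_seq=7000 B_ack=1219
After event 3: A_seq=1426 A_ack=7000 B_seq=7000 B_ack=1219

1426 7000 7000 1219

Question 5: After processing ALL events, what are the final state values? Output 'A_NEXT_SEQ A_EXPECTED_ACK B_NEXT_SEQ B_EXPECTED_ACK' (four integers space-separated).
Answer: 1426 7000 7000 1219

Derivation:
After event 0: A_seq=1142 A_ack=7000 B_seq=7000 B_ack=1142
After event 1: A_seq=1219 A_ack=7000 B_seq=7000 B_ack=1219
After event 2: A_seq=1229 A_ack=7000 B_seq=7000 B_ack=1219
After event 3: A_seq=1426 A_ack=7000 B_seq=7000 B_ack=1219
After event 4: A_seq=1426 A_ack=7000 B_seq=7000 B_ack=1219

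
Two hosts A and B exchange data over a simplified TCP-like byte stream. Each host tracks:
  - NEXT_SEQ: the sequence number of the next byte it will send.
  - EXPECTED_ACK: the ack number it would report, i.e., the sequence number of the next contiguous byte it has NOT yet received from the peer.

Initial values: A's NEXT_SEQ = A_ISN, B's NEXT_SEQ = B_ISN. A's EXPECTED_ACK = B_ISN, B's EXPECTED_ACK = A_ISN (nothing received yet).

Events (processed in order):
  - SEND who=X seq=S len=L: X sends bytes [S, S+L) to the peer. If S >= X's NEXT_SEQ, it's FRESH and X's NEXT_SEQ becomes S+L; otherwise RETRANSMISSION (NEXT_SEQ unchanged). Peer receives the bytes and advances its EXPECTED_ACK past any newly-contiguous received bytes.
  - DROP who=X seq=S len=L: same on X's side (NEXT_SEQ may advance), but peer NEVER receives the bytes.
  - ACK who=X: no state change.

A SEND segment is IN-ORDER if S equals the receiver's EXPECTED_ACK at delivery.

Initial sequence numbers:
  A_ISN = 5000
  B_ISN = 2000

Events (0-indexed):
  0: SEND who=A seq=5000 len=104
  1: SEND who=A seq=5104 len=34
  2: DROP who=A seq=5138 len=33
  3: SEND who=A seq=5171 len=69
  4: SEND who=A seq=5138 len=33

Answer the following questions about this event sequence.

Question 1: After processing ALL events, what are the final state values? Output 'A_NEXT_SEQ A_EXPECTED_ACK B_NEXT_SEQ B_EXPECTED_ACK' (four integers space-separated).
After event 0: A_seq=5104 A_ack=2000 B_seq=2000 B_ack=5104
After event 1: A_seq=5138 A_ack=2000 B_seq=2000 B_ack=5138
After event 2: A_seq=5171 A_ack=2000 B_seq=2000 B_ack=5138
After event 3: A_seq=5240 A_ack=2000 B_seq=2000 B_ack=5138
After event 4: A_seq=5240 A_ack=2000 B_seq=2000 B_ack=5240

Answer: 5240 2000 2000 5240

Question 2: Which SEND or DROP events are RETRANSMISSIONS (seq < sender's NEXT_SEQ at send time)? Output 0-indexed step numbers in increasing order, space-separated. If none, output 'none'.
Step 0: SEND seq=5000 -> fresh
Step 1: SEND seq=5104 -> fresh
Step 2: DROP seq=5138 -> fresh
Step 3: SEND seq=5171 -> fresh
Step 4: SEND seq=5138 -> retransmit

Answer: 4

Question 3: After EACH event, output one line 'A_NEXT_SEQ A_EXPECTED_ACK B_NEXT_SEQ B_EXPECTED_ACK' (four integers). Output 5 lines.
5104 2000 2000 5104
5138 2000 2000 5138
5171 2000 2000 5138
5240 2000 2000 5138
5240 2000 2000 5240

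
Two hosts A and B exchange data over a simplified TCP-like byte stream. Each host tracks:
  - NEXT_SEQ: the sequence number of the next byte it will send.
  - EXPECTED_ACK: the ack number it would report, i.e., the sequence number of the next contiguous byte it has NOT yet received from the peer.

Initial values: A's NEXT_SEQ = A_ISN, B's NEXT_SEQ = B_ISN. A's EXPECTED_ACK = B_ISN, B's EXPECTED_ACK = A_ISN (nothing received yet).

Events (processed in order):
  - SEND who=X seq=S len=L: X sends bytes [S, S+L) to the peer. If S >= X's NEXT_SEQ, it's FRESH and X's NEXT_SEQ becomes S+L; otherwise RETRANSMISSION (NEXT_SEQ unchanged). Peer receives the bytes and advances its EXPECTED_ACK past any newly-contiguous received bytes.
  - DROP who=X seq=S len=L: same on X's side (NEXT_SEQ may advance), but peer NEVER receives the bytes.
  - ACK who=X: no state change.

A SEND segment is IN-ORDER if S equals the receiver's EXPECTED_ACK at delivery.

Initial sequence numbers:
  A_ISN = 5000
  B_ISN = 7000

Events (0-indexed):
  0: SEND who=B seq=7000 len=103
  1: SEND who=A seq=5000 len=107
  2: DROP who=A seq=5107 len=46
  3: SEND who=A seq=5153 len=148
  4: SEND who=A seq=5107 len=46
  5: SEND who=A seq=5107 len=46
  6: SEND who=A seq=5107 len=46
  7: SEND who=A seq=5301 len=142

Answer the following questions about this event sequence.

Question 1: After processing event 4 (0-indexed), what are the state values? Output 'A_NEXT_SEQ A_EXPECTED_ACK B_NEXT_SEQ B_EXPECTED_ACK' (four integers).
After event 0: A_seq=5000 A_ack=7103 B_seq=7103 B_ack=5000
After event 1: A_seq=5107 A_ack=7103 B_seq=7103 B_ack=5107
After event 2: A_seq=5153 A_ack=7103 B_seq=7103 B_ack=5107
After event 3: A_seq=5301 A_ack=7103 B_seq=7103 B_ack=5107
After event 4: A_seq=5301 A_ack=7103 B_seq=7103 B_ack=5301

5301 7103 7103 5301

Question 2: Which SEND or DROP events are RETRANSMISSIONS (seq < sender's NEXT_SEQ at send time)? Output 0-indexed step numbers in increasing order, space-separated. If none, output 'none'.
Step 0: SEND seq=7000 -> fresh
Step 1: SEND seq=5000 -> fresh
Step 2: DROP seq=5107 -> fresh
Step 3: SEND seq=5153 -> fresh
Step 4: SEND seq=5107 -> retransmit
Step 5: SEND seq=5107 -> retransmit
Step 6: SEND seq=5107 -> retransmit
Step 7: SEND seq=5301 -> fresh

Answer: 4 5 6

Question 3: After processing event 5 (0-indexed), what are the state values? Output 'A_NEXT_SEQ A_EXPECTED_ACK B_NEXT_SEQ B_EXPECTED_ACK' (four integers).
After event 0: A_seq=5000 A_ack=7103 B_seq=7103 B_ack=5000
After event 1: A_seq=5107 A_ack=7103 B_seq=7103 B_ack=5107
After event 2: A_seq=5153 A_ack=7103 B_seq=7103 B_ack=5107
After event 3: A_seq=5301 A_ack=7103 B_seq=7103 B_ack=5107
After event 4: A_seq=5301 A_ack=7103 B_seq=7103 B_ack=5301
After event 5: A_seq=5301 A_ack=7103 B_seq=7103 B_ack=5301

5301 7103 7103 5301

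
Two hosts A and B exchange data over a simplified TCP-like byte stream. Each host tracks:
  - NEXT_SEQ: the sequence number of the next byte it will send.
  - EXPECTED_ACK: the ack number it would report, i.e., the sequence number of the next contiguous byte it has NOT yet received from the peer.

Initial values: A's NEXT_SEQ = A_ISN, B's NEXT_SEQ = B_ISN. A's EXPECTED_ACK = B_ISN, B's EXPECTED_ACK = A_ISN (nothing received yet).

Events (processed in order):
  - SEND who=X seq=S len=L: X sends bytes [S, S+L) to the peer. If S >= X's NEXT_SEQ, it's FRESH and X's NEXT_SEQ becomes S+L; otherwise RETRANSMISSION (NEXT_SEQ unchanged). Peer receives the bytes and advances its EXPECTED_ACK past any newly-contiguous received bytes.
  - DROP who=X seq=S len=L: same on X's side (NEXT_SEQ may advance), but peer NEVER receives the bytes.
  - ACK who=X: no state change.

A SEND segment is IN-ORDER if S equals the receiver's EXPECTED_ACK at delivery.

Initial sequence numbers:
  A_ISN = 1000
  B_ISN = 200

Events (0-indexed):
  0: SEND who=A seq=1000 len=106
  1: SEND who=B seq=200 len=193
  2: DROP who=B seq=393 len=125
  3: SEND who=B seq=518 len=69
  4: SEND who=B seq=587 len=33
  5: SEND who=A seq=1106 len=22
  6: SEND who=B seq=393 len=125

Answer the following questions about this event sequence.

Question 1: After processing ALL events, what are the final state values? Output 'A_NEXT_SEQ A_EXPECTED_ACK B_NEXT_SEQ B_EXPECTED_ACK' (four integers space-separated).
After event 0: A_seq=1106 A_ack=200 B_seq=200 B_ack=1106
After event 1: A_seq=1106 A_ack=393 B_seq=393 B_ack=1106
After event 2: A_seq=1106 A_ack=393 B_seq=518 B_ack=1106
After event 3: A_seq=1106 A_ack=393 B_seq=587 B_ack=1106
After event 4: A_seq=1106 A_ack=393 B_seq=620 B_ack=1106
After event 5: A_seq=1128 A_ack=393 B_seq=620 B_ack=1128
After event 6: A_seq=1128 A_ack=620 B_seq=620 B_ack=1128

Answer: 1128 620 620 1128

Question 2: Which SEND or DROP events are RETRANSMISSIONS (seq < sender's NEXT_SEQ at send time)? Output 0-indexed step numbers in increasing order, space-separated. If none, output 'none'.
Step 0: SEND seq=1000 -> fresh
Step 1: SEND seq=200 -> fresh
Step 2: DROP seq=393 -> fresh
Step 3: SEND seq=518 -> fresh
Step 4: SEND seq=587 -> fresh
Step 5: SEND seq=1106 -> fresh
Step 6: SEND seq=393 -> retransmit

Answer: 6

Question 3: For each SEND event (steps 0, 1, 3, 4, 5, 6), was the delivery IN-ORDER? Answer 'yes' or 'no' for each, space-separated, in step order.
Step 0: SEND seq=1000 -> in-order
Step 1: SEND seq=200 -> in-order
Step 3: SEND seq=518 -> out-of-order
Step 4: SEND seq=587 -> out-of-order
Step 5: SEND seq=1106 -> in-order
Step 6: SEND seq=393 -> in-order

Answer: yes yes no no yes yes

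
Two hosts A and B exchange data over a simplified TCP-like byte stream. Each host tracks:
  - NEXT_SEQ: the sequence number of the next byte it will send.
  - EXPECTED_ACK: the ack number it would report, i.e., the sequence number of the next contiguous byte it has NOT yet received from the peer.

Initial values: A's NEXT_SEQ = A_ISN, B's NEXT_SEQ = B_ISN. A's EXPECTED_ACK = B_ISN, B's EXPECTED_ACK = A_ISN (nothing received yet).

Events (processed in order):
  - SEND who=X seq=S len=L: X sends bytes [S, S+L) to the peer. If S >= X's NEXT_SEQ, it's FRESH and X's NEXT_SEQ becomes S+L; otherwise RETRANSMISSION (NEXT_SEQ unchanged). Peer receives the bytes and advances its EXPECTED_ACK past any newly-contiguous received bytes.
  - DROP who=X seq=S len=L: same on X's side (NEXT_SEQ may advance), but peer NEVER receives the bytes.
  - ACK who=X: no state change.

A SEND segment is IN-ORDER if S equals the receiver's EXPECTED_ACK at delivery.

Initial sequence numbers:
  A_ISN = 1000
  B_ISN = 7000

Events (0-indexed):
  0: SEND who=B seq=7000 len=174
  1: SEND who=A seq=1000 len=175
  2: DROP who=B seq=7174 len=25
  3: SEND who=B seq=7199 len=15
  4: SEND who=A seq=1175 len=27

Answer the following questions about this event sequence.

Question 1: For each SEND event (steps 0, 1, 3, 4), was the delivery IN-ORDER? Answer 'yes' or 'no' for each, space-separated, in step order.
Step 0: SEND seq=7000 -> in-order
Step 1: SEND seq=1000 -> in-order
Step 3: SEND seq=7199 -> out-of-order
Step 4: SEND seq=1175 -> in-order

Answer: yes yes no yes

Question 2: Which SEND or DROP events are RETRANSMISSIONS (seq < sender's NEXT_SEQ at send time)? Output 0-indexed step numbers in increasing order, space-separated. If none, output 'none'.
Answer: none

Derivation:
Step 0: SEND seq=7000 -> fresh
Step 1: SEND seq=1000 -> fresh
Step 2: DROP seq=7174 -> fresh
Step 3: SEND seq=7199 -> fresh
Step 4: SEND seq=1175 -> fresh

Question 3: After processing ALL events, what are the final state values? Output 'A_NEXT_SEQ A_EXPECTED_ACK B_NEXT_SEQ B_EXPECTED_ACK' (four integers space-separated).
After event 0: A_seq=1000 A_ack=7174 B_seq=7174 B_ack=1000
After event 1: A_seq=1175 A_ack=7174 B_seq=7174 B_ack=1175
After event 2: A_seq=1175 A_ack=7174 B_seq=7199 B_ack=1175
After event 3: A_seq=1175 A_ack=7174 B_seq=7214 B_ack=1175
After event 4: A_seq=1202 A_ack=7174 B_seq=7214 B_ack=1202

Answer: 1202 7174 7214 1202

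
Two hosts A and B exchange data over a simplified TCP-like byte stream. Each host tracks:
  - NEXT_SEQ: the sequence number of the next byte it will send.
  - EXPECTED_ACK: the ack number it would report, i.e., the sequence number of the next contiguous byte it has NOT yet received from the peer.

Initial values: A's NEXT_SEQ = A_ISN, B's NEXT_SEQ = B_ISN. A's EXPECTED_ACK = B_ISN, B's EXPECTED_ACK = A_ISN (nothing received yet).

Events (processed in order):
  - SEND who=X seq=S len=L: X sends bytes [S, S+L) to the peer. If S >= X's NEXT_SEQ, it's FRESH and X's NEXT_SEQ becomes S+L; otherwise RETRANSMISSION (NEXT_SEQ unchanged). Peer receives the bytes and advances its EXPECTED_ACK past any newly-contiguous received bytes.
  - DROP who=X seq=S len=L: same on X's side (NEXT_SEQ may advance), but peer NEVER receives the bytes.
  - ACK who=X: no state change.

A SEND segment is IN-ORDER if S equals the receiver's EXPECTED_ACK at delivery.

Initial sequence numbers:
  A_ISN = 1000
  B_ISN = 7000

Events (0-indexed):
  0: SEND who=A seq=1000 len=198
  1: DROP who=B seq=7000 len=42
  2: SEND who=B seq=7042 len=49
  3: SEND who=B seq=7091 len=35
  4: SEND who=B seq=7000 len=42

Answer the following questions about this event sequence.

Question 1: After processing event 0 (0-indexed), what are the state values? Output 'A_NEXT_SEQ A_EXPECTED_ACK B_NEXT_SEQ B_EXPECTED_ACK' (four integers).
After event 0: A_seq=1198 A_ack=7000 B_seq=7000 B_ack=1198

1198 7000 7000 1198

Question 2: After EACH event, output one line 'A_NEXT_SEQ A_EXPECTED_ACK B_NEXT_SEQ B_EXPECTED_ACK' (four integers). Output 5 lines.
1198 7000 7000 1198
1198 7000 7042 1198
1198 7000 7091 1198
1198 7000 7126 1198
1198 7126 7126 1198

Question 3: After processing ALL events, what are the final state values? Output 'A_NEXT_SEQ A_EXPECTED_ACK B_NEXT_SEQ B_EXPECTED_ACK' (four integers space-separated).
Answer: 1198 7126 7126 1198

Derivation:
After event 0: A_seq=1198 A_ack=7000 B_seq=7000 B_ack=1198
After event 1: A_seq=1198 A_ack=7000 B_seq=7042 B_ack=1198
After event 2: A_seq=1198 A_ack=7000 B_seq=7091 B_ack=1198
After event 3: A_seq=1198 A_ack=7000 B_seq=7126 B_ack=1198
After event 4: A_seq=1198 A_ack=7126 B_seq=7126 B_ack=1198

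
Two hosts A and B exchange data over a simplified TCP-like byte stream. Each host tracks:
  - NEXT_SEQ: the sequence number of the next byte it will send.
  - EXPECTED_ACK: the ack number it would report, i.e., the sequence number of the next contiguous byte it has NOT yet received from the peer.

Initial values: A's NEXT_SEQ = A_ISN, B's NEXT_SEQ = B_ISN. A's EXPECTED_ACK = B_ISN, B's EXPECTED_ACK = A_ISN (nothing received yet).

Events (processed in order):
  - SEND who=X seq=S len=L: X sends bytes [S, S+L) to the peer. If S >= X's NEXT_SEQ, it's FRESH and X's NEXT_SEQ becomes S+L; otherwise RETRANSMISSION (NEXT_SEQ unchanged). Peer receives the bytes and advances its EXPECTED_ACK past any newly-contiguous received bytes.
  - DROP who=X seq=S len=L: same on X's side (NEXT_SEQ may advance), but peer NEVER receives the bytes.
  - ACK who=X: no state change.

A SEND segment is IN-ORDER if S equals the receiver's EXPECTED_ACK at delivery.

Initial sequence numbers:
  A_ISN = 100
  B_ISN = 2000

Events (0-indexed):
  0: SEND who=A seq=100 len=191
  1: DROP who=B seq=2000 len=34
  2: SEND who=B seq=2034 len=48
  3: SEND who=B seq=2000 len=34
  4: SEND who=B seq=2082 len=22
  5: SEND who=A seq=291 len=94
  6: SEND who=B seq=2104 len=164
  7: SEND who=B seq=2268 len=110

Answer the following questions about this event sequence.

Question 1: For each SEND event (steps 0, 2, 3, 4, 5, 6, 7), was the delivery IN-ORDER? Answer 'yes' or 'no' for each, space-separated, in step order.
Answer: yes no yes yes yes yes yes

Derivation:
Step 0: SEND seq=100 -> in-order
Step 2: SEND seq=2034 -> out-of-order
Step 3: SEND seq=2000 -> in-order
Step 4: SEND seq=2082 -> in-order
Step 5: SEND seq=291 -> in-order
Step 6: SEND seq=2104 -> in-order
Step 7: SEND seq=2268 -> in-order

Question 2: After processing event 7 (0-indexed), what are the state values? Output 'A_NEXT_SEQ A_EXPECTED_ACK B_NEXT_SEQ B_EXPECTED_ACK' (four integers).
After event 0: A_seq=291 A_ack=2000 B_seq=2000 B_ack=291
After event 1: A_seq=291 A_ack=2000 B_seq=2034 B_ack=291
After event 2: A_seq=291 A_ack=2000 B_seq=2082 B_ack=291
After event 3: A_seq=291 A_ack=2082 B_seq=2082 B_ack=291
After event 4: A_seq=291 A_ack=2104 B_seq=2104 B_ack=291
After event 5: A_seq=385 A_ack=2104 B_seq=2104 B_ack=385
After event 6: A_seq=385 A_ack=2268 B_seq=2268 B_ack=385
After event 7: A_seq=385 A_ack=2378 B_seq=2378 B_ack=385

385 2378 2378 385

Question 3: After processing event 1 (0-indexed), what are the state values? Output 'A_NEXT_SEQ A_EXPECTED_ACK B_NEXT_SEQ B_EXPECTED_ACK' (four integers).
After event 0: A_seq=291 A_ack=2000 B_seq=2000 B_ack=291
After event 1: A_seq=291 A_ack=2000 B_seq=2034 B_ack=291

291 2000 2034 291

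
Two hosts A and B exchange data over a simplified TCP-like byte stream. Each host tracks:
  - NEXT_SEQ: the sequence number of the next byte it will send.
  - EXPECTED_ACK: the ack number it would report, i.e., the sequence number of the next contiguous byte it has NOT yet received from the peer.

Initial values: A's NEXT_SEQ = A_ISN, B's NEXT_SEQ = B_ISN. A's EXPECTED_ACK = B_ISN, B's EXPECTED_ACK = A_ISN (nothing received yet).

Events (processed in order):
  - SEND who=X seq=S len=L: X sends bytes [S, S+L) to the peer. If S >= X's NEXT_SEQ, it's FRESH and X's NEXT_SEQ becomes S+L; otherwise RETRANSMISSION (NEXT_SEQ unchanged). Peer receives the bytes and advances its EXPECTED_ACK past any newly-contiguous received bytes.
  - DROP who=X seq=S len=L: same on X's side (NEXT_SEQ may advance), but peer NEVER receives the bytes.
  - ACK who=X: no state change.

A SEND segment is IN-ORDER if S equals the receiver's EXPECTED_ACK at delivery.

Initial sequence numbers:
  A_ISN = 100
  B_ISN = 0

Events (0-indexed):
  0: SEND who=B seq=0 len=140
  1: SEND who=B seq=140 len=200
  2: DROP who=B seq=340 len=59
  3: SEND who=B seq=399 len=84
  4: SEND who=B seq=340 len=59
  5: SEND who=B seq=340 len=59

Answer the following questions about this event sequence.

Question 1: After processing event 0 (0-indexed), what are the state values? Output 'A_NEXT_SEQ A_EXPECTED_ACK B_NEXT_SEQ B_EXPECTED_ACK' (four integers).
After event 0: A_seq=100 A_ack=140 B_seq=140 B_ack=100

100 140 140 100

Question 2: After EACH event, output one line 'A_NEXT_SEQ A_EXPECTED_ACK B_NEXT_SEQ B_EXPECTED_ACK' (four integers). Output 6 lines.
100 140 140 100
100 340 340 100
100 340 399 100
100 340 483 100
100 483 483 100
100 483 483 100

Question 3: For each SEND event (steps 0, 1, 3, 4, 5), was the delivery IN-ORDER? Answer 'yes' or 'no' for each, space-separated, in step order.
Step 0: SEND seq=0 -> in-order
Step 1: SEND seq=140 -> in-order
Step 3: SEND seq=399 -> out-of-order
Step 4: SEND seq=340 -> in-order
Step 5: SEND seq=340 -> out-of-order

Answer: yes yes no yes no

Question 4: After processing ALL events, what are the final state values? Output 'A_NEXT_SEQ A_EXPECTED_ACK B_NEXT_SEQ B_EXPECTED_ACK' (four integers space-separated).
After event 0: A_seq=100 A_ack=140 B_seq=140 B_ack=100
After event 1: A_seq=100 A_ack=340 B_seq=340 B_ack=100
After event 2: A_seq=100 A_ack=340 B_seq=399 B_ack=100
After event 3: A_seq=100 A_ack=340 B_seq=483 B_ack=100
After event 4: A_seq=100 A_ack=483 B_seq=483 B_ack=100
After event 5: A_seq=100 A_ack=483 B_seq=483 B_ack=100

Answer: 100 483 483 100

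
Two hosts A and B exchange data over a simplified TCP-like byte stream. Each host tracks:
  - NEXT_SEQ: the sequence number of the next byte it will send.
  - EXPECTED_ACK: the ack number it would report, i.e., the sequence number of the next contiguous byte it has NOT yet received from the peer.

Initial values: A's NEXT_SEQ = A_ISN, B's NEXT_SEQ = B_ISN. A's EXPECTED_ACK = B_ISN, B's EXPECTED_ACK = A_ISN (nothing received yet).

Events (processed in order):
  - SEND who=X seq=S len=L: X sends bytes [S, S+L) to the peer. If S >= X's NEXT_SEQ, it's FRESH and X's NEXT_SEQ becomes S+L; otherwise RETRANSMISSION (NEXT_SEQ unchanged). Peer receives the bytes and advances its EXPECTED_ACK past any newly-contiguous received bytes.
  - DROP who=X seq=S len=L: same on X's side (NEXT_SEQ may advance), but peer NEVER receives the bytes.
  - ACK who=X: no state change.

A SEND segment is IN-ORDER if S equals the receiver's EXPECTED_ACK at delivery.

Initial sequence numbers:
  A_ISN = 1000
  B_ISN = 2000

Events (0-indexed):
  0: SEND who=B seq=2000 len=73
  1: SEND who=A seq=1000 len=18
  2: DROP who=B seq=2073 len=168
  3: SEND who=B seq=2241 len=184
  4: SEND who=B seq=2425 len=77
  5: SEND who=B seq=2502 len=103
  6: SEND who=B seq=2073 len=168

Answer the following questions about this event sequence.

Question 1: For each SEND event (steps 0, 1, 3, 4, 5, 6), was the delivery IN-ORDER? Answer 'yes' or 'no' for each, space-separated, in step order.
Answer: yes yes no no no yes

Derivation:
Step 0: SEND seq=2000 -> in-order
Step 1: SEND seq=1000 -> in-order
Step 3: SEND seq=2241 -> out-of-order
Step 4: SEND seq=2425 -> out-of-order
Step 5: SEND seq=2502 -> out-of-order
Step 6: SEND seq=2073 -> in-order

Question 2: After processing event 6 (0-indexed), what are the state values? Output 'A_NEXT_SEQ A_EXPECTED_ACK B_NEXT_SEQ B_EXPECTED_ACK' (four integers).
After event 0: A_seq=1000 A_ack=2073 B_seq=2073 B_ack=1000
After event 1: A_seq=1018 A_ack=2073 B_seq=2073 B_ack=1018
After event 2: A_seq=1018 A_ack=2073 B_seq=2241 B_ack=1018
After event 3: A_seq=1018 A_ack=2073 B_seq=2425 B_ack=1018
After event 4: A_seq=1018 A_ack=2073 B_seq=2502 B_ack=1018
After event 5: A_seq=1018 A_ack=2073 B_seq=2605 B_ack=1018
After event 6: A_seq=1018 A_ack=2605 B_seq=2605 B_ack=1018

1018 2605 2605 1018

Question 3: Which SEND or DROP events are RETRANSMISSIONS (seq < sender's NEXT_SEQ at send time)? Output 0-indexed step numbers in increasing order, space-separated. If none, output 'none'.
Step 0: SEND seq=2000 -> fresh
Step 1: SEND seq=1000 -> fresh
Step 2: DROP seq=2073 -> fresh
Step 3: SEND seq=2241 -> fresh
Step 4: SEND seq=2425 -> fresh
Step 5: SEND seq=2502 -> fresh
Step 6: SEND seq=2073 -> retransmit

Answer: 6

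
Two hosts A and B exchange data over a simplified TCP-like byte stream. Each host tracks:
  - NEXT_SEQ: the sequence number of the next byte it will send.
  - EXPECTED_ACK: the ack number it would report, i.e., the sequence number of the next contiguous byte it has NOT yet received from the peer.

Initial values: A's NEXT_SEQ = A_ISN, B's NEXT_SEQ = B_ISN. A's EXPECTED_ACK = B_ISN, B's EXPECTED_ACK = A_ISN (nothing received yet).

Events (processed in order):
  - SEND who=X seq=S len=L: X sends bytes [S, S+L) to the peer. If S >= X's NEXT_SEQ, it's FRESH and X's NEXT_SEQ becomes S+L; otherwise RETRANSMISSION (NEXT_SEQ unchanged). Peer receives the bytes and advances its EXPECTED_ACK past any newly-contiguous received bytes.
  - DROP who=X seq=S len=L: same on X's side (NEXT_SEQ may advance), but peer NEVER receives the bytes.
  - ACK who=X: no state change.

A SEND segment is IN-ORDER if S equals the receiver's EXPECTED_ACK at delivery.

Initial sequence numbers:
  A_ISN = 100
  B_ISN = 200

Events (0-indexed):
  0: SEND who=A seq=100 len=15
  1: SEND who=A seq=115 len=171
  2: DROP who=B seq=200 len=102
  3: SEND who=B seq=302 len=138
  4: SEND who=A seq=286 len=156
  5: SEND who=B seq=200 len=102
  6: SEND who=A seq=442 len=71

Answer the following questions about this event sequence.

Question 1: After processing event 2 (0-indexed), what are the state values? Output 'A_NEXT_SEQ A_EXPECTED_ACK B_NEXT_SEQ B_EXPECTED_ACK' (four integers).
After event 0: A_seq=115 A_ack=200 B_seq=200 B_ack=115
After event 1: A_seq=286 A_ack=200 B_seq=200 B_ack=286
After event 2: A_seq=286 A_ack=200 B_seq=302 B_ack=286

286 200 302 286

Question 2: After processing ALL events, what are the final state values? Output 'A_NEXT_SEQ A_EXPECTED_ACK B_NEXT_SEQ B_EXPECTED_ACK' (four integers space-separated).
After event 0: A_seq=115 A_ack=200 B_seq=200 B_ack=115
After event 1: A_seq=286 A_ack=200 B_seq=200 B_ack=286
After event 2: A_seq=286 A_ack=200 B_seq=302 B_ack=286
After event 3: A_seq=286 A_ack=200 B_seq=440 B_ack=286
After event 4: A_seq=442 A_ack=200 B_seq=440 B_ack=442
After event 5: A_seq=442 A_ack=440 B_seq=440 B_ack=442
After event 6: A_seq=513 A_ack=440 B_seq=440 B_ack=513

Answer: 513 440 440 513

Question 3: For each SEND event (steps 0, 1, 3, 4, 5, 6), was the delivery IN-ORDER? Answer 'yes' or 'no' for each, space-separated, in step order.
Step 0: SEND seq=100 -> in-order
Step 1: SEND seq=115 -> in-order
Step 3: SEND seq=302 -> out-of-order
Step 4: SEND seq=286 -> in-order
Step 5: SEND seq=200 -> in-order
Step 6: SEND seq=442 -> in-order

Answer: yes yes no yes yes yes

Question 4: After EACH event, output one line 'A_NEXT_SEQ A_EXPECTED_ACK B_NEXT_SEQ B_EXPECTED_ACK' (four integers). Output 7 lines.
115 200 200 115
286 200 200 286
286 200 302 286
286 200 440 286
442 200 440 442
442 440 440 442
513 440 440 513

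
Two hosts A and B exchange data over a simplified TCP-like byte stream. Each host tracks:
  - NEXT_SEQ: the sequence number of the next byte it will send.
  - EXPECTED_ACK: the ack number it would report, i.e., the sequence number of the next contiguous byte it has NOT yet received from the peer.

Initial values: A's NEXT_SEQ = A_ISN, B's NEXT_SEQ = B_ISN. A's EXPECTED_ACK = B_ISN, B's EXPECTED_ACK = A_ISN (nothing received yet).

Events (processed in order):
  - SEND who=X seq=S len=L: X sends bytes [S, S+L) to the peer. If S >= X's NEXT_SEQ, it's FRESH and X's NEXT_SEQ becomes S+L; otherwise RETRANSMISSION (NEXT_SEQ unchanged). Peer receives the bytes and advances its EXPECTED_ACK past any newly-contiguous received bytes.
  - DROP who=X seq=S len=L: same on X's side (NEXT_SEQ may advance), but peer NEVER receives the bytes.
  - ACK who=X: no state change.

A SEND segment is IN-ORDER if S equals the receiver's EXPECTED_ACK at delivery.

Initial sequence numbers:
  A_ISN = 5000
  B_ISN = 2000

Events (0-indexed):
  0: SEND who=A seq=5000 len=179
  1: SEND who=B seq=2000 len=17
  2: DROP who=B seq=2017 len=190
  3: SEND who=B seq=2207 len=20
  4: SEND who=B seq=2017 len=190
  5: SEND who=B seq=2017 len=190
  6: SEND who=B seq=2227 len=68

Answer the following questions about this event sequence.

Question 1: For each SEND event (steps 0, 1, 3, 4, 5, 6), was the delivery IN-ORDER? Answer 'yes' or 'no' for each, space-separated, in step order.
Answer: yes yes no yes no yes

Derivation:
Step 0: SEND seq=5000 -> in-order
Step 1: SEND seq=2000 -> in-order
Step 3: SEND seq=2207 -> out-of-order
Step 4: SEND seq=2017 -> in-order
Step 5: SEND seq=2017 -> out-of-order
Step 6: SEND seq=2227 -> in-order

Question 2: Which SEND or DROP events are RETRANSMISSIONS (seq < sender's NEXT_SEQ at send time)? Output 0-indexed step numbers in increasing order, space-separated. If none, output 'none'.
Step 0: SEND seq=5000 -> fresh
Step 1: SEND seq=2000 -> fresh
Step 2: DROP seq=2017 -> fresh
Step 3: SEND seq=2207 -> fresh
Step 4: SEND seq=2017 -> retransmit
Step 5: SEND seq=2017 -> retransmit
Step 6: SEND seq=2227 -> fresh

Answer: 4 5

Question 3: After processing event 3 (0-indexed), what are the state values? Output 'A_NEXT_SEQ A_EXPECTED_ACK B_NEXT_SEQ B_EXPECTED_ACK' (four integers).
After event 0: A_seq=5179 A_ack=2000 B_seq=2000 B_ack=5179
After event 1: A_seq=5179 A_ack=2017 B_seq=2017 B_ack=5179
After event 2: A_seq=5179 A_ack=2017 B_seq=2207 B_ack=5179
After event 3: A_seq=5179 A_ack=2017 B_seq=2227 B_ack=5179

5179 2017 2227 5179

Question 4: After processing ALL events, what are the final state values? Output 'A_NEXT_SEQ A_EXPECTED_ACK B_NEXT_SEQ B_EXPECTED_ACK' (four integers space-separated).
Answer: 5179 2295 2295 5179

Derivation:
After event 0: A_seq=5179 A_ack=2000 B_seq=2000 B_ack=5179
After event 1: A_seq=5179 A_ack=2017 B_seq=2017 B_ack=5179
After event 2: A_seq=5179 A_ack=2017 B_seq=2207 B_ack=5179
After event 3: A_seq=5179 A_ack=2017 B_seq=2227 B_ack=5179
After event 4: A_seq=5179 A_ack=2227 B_seq=2227 B_ack=5179
After event 5: A_seq=5179 A_ack=2227 B_seq=2227 B_ack=5179
After event 6: A_seq=5179 A_ack=2295 B_seq=2295 B_ack=5179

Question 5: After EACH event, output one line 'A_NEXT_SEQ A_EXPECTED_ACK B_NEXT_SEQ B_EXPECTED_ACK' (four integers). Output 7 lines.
5179 2000 2000 5179
5179 2017 2017 5179
5179 2017 2207 5179
5179 2017 2227 5179
5179 2227 2227 5179
5179 2227 2227 5179
5179 2295 2295 5179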